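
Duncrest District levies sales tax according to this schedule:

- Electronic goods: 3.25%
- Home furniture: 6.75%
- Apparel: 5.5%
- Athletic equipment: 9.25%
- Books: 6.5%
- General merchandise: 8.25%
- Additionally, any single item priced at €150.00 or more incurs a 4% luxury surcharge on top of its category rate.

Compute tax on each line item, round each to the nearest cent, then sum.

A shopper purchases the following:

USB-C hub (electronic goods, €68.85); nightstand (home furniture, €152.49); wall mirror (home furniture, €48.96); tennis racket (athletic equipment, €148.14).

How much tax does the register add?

USB-C hub €68.85: electronic goods → 3.25% → €2.24
Nightstand €152.49: home furniture → 6.75% + 4% surcharge = 10.75% → €16.39
Wall mirror €48.96: home furniture → 6.75% → €3.30
Tennis racket €148.14: athletic equipment → 9.25% → €13.70
Total tax = €2.24 + €16.39 + €3.30 + €13.70 = €35.63

€35.63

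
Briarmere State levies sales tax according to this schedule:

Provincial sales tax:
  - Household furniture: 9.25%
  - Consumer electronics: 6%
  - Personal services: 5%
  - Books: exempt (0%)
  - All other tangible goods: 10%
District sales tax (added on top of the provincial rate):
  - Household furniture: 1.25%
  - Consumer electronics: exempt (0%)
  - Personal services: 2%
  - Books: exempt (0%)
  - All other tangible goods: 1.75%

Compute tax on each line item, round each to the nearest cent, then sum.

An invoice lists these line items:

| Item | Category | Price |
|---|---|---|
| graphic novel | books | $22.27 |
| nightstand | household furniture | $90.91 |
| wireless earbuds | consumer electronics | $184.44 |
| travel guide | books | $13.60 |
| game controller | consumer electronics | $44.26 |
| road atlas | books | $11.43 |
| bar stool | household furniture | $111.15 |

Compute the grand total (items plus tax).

Graphic novel $22.27: books → 0% + 0% district = 0% → $0.00
Nightstand $90.91: household furniture → 9.25% + 1.25% district = 10.5% → $9.55
Wireless earbuds $184.44: consumer electronics → 6% + 0% district = 6% → $11.07
Travel guide $13.60: books → 0% + 0% district = 0% → $0.00
Game controller $44.26: consumer electronics → 6% + 0% district = 6% → $2.66
Road atlas $11.43: books → 0% + 0% district = 0% → $0.00
Bar stool $111.15: household furniture → 9.25% + 1.25% district = 10.5% → $11.67
Subtotal = $478.06; tax = $34.95; total due = $513.01

$513.01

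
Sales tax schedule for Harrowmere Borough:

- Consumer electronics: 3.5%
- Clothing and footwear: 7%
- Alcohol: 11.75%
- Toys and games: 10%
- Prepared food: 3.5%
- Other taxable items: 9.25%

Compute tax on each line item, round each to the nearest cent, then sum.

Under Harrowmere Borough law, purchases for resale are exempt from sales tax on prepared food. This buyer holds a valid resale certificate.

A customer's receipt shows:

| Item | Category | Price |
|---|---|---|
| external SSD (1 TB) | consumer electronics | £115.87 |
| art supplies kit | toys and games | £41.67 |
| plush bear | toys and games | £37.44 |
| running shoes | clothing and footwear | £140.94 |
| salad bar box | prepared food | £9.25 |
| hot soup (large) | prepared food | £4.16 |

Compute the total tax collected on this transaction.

£21.84

External SSD (1 TB) £115.87: consumer electronics → 3.5% → £4.06
Art supplies kit £41.67: toys and games → 10% → £4.17
Plush bear £37.44: toys and games → 10% → £3.74
Running shoes £140.94: clothing and footwear → 7% → £9.87
Salad bar box £9.25: prepared food, buyer-exempt → 0% → £0.00
Hot soup (large) £4.16: prepared food, buyer-exempt → 0% → £0.00
Total tax = £4.06 + £4.17 + £3.74 + £9.87 = £21.84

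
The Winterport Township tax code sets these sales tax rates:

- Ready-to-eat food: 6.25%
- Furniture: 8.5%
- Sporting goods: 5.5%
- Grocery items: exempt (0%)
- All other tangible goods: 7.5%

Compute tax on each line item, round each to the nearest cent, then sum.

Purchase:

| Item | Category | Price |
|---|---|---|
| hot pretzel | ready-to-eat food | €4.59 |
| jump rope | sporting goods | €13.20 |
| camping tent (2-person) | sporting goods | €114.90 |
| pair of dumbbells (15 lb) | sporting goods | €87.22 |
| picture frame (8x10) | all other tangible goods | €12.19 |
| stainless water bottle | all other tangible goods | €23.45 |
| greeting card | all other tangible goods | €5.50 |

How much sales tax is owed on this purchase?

€15.22

Hot pretzel €4.59: ready-to-eat food → 6.25% → €0.29
Jump rope €13.20: sporting goods → 5.5% → €0.73
Camping tent (2-person) €114.90: sporting goods → 5.5% → €6.32
Pair of dumbbells (15 lb) €87.22: sporting goods → 5.5% → €4.80
Picture frame (8x10) €12.19: all other tangible goods → 7.5% → €0.91
Stainless water bottle €23.45: all other tangible goods → 7.5% → €1.76
Greeting card €5.50: all other tangible goods → 7.5% → €0.41
Total tax = €0.29 + €0.73 + €6.32 + €4.80 + €0.91 + €1.76 + €0.41 = €15.22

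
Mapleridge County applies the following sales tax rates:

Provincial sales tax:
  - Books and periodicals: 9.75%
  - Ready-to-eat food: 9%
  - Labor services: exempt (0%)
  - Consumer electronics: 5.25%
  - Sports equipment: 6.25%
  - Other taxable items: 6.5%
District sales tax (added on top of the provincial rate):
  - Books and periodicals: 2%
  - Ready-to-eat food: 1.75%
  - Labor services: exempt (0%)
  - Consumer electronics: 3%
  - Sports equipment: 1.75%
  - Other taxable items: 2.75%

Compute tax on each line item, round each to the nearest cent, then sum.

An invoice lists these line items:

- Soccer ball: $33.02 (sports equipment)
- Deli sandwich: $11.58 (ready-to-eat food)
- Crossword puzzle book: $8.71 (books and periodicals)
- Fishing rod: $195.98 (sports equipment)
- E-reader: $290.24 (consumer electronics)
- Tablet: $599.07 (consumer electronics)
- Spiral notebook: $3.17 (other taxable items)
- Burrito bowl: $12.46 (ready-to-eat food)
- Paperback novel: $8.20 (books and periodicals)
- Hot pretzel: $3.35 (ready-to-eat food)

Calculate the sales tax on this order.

$96.89

Soccer ball $33.02: sports equipment → 6.25% + 1.75% district = 8% → $2.64
Deli sandwich $11.58: ready-to-eat food → 9% + 1.75% district = 10.75% → $1.24
Crossword puzzle book $8.71: books and periodicals → 9.75% + 2% district = 11.75% → $1.02
Fishing rod $195.98: sports equipment → 6.25% + 1.75% district = 8% → $15.68
E-reader $290.24: consumer electronics → 5.25% + 3% district = 8.25% → $23.94
Tablet $599.07: consumer electronics → 5.25% + 3% district = 8.25% → $49.42
Spiral notebook $3.17: other taxable items → 6.5% + 2.75% district = 9.25% → $0.29
Burrito bowl $12.46: ready-to-eat food → 9% + 1.75% district = 10.75% → $1.34
Paperback novel $8.20: books and periodicals → 9.75% + 2% district = 11.75% → $0.96
Hot pretzel $3.35: ready-to-eat food → 9% + 1.75% district = 10.75% → $0.36
Total tax = $2.64 + $1.24 + $1.02 + $15.68 + $23.94 + $49.42 + $0.29 + $1.34 + $0.96 + $0.36 = $96.89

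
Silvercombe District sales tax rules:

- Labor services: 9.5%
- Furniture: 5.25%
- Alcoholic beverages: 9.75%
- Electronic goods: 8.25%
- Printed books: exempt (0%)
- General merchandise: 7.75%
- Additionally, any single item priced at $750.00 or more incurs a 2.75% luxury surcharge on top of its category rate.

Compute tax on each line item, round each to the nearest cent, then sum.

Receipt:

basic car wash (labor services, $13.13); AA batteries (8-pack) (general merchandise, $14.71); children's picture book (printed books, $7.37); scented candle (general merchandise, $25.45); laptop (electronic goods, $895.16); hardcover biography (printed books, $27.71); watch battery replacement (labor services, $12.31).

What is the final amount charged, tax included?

$1099.84

Basic car wash $13.13: labor services → 9.5% → $1.25
AA batteries (8-pack) $14.71: general merchandise → 7.75% → $1.14
Children's picture book $7.37: printed books → 0% → $0.00
Scented candle $25.45: general merchandise → 7.75% → $1.97
Laptop $895.16: electronic goods → 8.25% + 2.75% surcharge = 11% → $98.47
Hardcover biography $27.71: printed books → 0% → $0.00
Watch battery replacement $12.31: labor services → 9.5% → $1.17
Subtotal = $995.84; tax = $104.00; total due = $1099.84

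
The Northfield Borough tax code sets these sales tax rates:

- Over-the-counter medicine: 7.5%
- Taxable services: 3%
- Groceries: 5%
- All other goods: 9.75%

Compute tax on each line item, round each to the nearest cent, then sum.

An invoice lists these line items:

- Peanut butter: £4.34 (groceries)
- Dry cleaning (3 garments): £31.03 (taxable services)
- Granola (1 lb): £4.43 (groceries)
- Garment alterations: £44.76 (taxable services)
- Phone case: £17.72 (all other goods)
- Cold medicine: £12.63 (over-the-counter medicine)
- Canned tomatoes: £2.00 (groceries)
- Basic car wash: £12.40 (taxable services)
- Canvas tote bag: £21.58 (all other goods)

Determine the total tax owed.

£7.96

Peanut butter £4.34: groceries → 5% → £0.22
Dry cleaning (3 garments) £31.03: taxable services → 3% → £0.93
Granola (1 lb) £4.43: groceries → 5% → £0.22
Garment alterations £44.76: taxable services → 3% → £1.34
Phone case £17.72: all other goods → 9.75% → £1.73
Cold medicine £12.63: over-the-counter medicine → 7.5% → £0.95
Canned tomatoes £2.00: groceries → 5% → £0.10
Basic car wash £12.40: taxable services → 3% → £0.37
Canvas tote bag £21.58: all other goods → 9.75% → £2.10
Total tax = £0.22 + £0.93 + £0.22 + £1.34 + £1.73 + £0.95 + £0.10 + £0.37 + £2.10 = £7.96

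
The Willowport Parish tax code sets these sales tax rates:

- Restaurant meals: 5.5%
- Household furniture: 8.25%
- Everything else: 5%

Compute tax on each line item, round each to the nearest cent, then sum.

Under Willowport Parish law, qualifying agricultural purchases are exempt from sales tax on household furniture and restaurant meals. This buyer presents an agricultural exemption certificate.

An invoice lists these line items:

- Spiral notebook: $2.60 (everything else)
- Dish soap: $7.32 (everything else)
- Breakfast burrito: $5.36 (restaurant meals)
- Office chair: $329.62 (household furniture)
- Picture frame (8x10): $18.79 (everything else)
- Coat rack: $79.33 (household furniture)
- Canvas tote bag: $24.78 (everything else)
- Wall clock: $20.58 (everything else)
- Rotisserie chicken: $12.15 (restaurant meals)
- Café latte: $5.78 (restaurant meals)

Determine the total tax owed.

$3.71

Spiral notebook $2.60: everything else → 5% → $0.13
Dish soap $7.32: everything else → 5% → $0.37
Breakfast burrito $5.36: restaurant meals, buyer-exempt → 0% → $0.00
Office chair $329.62: household furniture, buyer-exempt → 0% → $0.00
Picture frame (8x10) $18.79: everything else → 5% → $0.94
Coat rack $79.33: household furniture, buyer-exempt → 0% → $0.00
Canvas tote bag $24.78: everything else → 5% → $1.24
Wall clock $20.58: everything else → 5% → $1.03
Rotisserie chicken $12.15: restaurant meals, buyer-exempt → 0% → $0.00
Café latte $5.78: restaurant meals, buyer-exempt → 0% → $0.00
Total tax = $0.13 + $0.37 + $0.94 + $1.24 + $1.03 = $3.71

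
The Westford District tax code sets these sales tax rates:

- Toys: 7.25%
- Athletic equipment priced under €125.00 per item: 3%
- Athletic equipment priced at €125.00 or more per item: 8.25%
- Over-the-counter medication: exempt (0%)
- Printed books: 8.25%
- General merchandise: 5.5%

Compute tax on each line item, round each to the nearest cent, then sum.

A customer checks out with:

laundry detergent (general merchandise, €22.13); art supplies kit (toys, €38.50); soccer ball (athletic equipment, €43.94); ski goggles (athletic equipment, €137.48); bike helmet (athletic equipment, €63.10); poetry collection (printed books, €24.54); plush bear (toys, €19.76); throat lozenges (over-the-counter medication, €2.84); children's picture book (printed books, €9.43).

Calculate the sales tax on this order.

€22.79

Laundry detergent €22.13: general merchandise → 5.5% → €1.22
Art supplies kit €38.50: toys → 7.25% → €2.79
Soccer ball €43.94: athletic equipment, under €125.00 → 3% → €1.32
Ski goggles €137.48: athletic equipment, €125.00 or more → 8.25% → €11.34
Bike helmet €63.10: athletic equipment, under €125.00 → 3% → €1.89
Poetry collection €24.54: printed books → 8.25% → €2.02
Plush bear €19.76: toys → 7.25% → €1.43
Throat lozenges €2.84: over-the-counter medication → 0% → €0.00
Children's picture book €9.43: printed books → 8.25% → €0.78
Total tax = €1.22 + €2.79 + €1.32 + €11.34 + €1.89 + €2.02 + €1.43 + €0.78 = €22.79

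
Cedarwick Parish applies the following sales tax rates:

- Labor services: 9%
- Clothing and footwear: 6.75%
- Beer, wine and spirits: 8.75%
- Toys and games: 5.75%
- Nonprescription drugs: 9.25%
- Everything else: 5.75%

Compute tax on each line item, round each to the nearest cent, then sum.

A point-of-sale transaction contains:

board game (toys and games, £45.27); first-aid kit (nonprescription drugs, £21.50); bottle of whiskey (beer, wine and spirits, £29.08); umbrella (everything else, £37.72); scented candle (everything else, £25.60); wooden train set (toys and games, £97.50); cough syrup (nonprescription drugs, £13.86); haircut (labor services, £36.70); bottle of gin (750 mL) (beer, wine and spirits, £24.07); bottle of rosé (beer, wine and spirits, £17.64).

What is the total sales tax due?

£24.61

Board game £45.27: toys and games → 5.75% → £2.60
First-aid kit £21.50: nonprescription drugs → 9.25% → £1.99
Bottle of whiskey £29.08: beer, wine and spirits → 8.75% → £2.54
Umbrella £37.72: everything else → 5.75% → £2.17
Scented candle £25.60: everything else → 5.75% → £1.47
Wooden train set £97.50: toys and games → 5.75% → £5.61
Cough syrup £13.86: nonprescription drugs → 9.25% → £1.28
Haircut £36.70: labor services → 9% → £3.30
Bottle of gin (750 mL) £24.07: beer, wine and spirits → 8.75% → £2.11
Bottle of rosé £17.64: beer, wine and spirits → 8.75% → £1.54
Total tax = £2.60 + £1.99 + £2.54 + £2.17 + £1.47 + £5.61 + £1.28 + £3.30 + £2.11 + £1.54 = £24.61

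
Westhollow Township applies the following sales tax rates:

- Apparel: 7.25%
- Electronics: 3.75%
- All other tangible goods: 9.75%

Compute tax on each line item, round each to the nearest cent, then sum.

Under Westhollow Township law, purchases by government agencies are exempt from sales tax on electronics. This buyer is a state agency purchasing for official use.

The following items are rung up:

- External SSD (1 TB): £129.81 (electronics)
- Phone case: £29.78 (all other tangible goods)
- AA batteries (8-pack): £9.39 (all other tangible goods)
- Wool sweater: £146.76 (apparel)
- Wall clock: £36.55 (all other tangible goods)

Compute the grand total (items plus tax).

External SSD (1 TB) £129.81: electronics, buyer-exempt → 0% → £0.00
Phone case £29.78: all other tangible goods → 9.75% → £2.90
AA batteries (8-pack) £9.39: all other tangible goods → 9.75% → £0.92
Wool sweater £146.76: apparel → 7.25% → £10.64
Wall clock £36.55: all other tangible goods → 9.75% → £3.56
Subtotal = £352.29; tax = £18.02; total due = £370.31

£370.31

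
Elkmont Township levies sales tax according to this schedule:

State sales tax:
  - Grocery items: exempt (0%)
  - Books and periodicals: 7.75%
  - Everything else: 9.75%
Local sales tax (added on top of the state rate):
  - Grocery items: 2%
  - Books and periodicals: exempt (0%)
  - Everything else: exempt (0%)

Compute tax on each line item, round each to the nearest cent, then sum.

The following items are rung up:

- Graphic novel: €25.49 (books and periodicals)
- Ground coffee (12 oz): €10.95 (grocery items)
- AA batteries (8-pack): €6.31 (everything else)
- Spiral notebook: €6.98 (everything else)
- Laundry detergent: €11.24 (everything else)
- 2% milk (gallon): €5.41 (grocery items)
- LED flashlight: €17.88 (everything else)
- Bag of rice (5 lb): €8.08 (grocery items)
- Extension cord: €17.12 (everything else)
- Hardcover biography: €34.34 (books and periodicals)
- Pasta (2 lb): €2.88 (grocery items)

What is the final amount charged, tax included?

Graphic novel €25.49: books and periodicals → 7.75% + 0% local = 7.75% → €1.98
Ground coffee (12 oz) €10.95: grocery items → 0% + 2% local = 2% → €0.22
AA batteries (8-pack) €6.31: everything else → 9.75% + 0% local = 9.75% → €0.62
Spiral notebook €6.98: everything else → 9.75% + 0% local = 9.75% → €0.68
Laundry detergent €11.24: everything else → 9.75% + 0% local = 9.75% → €1.10
2% milk (gallon) €5.41: grocery items → 0% + 2% local = 2% → €0.11
LED flashlight €17.88: everything else → 9.75% + 0% local = 9.75% → €1.74
Bag of rice (5 lb) €8.08: grocery items → 0% + 2% local = 2% → €0.16
Extension cord €17.12: everything else → 9.75% + 0% local = 9.75% → €1.67
Hardcover biography €34.34: books and periodicals → 7.75% + 0% local = 7.75% → €2.66
Pasta (2 lb) €2.88: grocery items → 0% + 2% local = 2% → €0.06
Subtotal = €146.68; tax = €11.00; total due = €157.68

€157.68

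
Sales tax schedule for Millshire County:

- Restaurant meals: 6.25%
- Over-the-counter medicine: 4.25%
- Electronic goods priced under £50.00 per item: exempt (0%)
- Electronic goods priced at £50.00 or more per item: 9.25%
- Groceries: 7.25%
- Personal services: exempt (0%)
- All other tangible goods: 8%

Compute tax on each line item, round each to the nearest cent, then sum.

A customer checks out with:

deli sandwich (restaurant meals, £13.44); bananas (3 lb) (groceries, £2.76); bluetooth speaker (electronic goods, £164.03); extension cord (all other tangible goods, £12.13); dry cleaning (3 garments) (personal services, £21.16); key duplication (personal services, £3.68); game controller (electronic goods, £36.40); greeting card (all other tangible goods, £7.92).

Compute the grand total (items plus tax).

Deli sandwich £13.44: restaurant meals → 6.25% → £0.84
Bananas (3 lb) £2.76: groceries → 7.25% → £0.20
Bluetooth speaker £164.03: electronic goods, £50.00 or more → 9.25% → £15.17
Extension cord £12.13: all other tangible goods → 8% → £0.97
Dry cleaning (3 garments) £21.16: personal services → 0% → £0.00
Key duplication £3.68: personal services → 0% → £0.00
Game controller £36.40: electronic goods, under £50.00 → 0% → £0.00
Greeting card £7.92: all other tangible goods → 8% → £0.63
Subtotal = £261.52; tax = £17.81; total due = £279.33

£279.33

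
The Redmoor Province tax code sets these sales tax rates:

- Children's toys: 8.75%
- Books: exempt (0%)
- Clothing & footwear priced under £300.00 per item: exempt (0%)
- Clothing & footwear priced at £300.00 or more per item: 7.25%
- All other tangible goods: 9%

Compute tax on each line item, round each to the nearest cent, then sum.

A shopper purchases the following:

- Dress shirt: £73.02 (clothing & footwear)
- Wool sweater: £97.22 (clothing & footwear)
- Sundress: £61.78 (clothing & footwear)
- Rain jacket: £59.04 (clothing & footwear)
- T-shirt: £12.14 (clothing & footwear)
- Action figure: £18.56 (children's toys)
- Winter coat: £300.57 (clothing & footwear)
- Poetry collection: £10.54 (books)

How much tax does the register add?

£23.41

Dress shirt £73.02: clothing & footwear, under £300.00 → 0% → £0.00
Wool sweater £97.22: clothing & footwear, under £300.00 → 0% → £0.00
Sundress £61.78: clothing & footwear, under £300.00 → 0% → £0.00
Rain jacket £59.04: clothing & footwear, under £300.00 → 0% → £0.00
T-shirt £12.14: clothing & footwear, under £300.00 → 0% → £0.00
Action figure £18.56: children's toys → 8.75% → £1.62
Winter coat £300.57: clothing & footwear, £300.00 or more → 7.25% → £21.79
Poetry collection £10.54: books → 0% → £0.00
Total tax = £1.62 + £21.79 = £23.41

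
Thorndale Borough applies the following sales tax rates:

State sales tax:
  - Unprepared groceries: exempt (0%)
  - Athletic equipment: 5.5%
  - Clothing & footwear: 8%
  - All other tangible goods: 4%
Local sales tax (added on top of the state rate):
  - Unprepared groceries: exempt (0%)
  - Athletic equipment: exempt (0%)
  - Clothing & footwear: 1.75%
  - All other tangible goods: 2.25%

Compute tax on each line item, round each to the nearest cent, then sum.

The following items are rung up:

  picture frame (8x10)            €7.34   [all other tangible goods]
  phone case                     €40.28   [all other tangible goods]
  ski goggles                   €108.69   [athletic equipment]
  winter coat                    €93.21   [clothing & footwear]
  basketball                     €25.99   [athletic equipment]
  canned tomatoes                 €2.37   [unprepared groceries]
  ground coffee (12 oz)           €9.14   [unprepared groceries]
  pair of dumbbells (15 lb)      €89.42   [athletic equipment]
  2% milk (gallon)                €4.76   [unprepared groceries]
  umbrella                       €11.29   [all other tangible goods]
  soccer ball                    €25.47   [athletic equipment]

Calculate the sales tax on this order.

€26.51

Picture frame (8x10) €7.34: all other tangible goods → 4% + 2.25% local = 6.25% → €0.46
Phone case €40.28: all other tangible goods → 4% + 2.25% local = 6.25% → €2.52
Ski goggles €108.69: athletic equipment → 5.5% + 0% local = 5.5% → €5.98
Winter coat €93.21: clothing & footwear → 8% + 1.75% local = 9.75% → €9.09
Basketball €25.99: athletic equipment → 5.5% + 0% local = 5.5% → €1.43
Canned tomatoes €2.37: unprepared groceries → 0% + 0% local = 0% → €0.00
Ground coffee (12 oz) €9.14: unprepared groceries → 0% + 0% local = 0% → €0.00
Pair of dumbbells (15 lb) €89.42: athletic equipment → 5.5% + 0% local = 5.5% → €4.92
2% milk (gallon) €4.76: unprepared groceries → 0% + 0% local = 0% → €0.00
Umbrella €11.29: all other tangible goods → 4% + 2.25% local = 6.25% → €0.71
Soccer ball €25.47: athletic equipment → 5.5% + 0% local = 5.5% → €1.40
Total tax = €0.46 + €2.52 + €5.98 + €9.09 + €1.43 + €4.92 + €0.71 + €1.40 = €26.51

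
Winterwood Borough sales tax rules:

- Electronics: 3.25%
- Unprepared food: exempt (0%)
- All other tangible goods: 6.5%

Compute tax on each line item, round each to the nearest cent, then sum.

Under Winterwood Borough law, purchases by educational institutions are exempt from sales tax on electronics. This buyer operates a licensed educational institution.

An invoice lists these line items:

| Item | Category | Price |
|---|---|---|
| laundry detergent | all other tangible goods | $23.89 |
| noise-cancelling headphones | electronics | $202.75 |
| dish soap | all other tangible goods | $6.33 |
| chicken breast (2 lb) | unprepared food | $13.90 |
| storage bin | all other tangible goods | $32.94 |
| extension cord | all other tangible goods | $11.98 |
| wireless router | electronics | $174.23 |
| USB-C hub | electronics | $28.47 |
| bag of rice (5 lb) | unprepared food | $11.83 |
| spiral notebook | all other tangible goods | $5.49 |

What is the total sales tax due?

$5.24

Laundry detergent $23.89: all other tangible goods → 6.5% → $1.55
Noise-cancelling headphones $202.75: electronics, buyer-exempt → 0% → $0.00
Dish soap $6.33: all other tangible goods → 6.5% → $0.41
Chicken breast (2 lb) $13.90: unprepared food → 0% → $0.00
Storage bin $32.94: all other tangible goods → 6.5% → $2.14
Extension cord $11.98: all other tangible goods → 6.5% → $0.78
Wireless router $174.23: electronics, buyer-exempt → 0% → $0.00
USB-C hub $28.47: electronics, buyer-exempt → 0% → $0.00
Bag of rice (5 lb) $11.83: unprepared food → 0% → $0.00
Spiral notebook $5.49: all other tangible goods → 6.5% → $0.36
Total tax = $1.55 + $0.41 + $2.14 + $0.78 + $0.36 = $5.24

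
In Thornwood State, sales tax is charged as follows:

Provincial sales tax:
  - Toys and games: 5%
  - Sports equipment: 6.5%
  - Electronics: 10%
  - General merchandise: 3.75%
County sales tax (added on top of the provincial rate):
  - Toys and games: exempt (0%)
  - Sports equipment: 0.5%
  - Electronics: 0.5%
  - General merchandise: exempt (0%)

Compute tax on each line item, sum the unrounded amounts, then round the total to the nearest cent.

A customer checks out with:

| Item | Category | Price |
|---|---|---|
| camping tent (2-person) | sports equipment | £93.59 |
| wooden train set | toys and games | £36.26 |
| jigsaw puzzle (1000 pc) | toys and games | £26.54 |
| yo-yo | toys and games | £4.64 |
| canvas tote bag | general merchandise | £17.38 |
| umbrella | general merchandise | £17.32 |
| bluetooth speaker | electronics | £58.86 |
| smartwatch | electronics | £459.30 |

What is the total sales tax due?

Camping tent (2-person) £93.59: sports equipment → 6.5% + 0.5% county = 7% → £6.5513
Wooden train set £36.26: toys and games → 5% + 0% county = 5% → £1.813
Jigsaw puzzle (1000 pc) £26.54: toys and games → 5% + 0% county = 5% → £1.327
Yo-yo £4.64: toys and games → 5% + 0% county = 5% → £0.232
Canvas tote bag £17.38: general merchandise → 3.75% + 0% county = 3.75% → £0.65175
Umbrella £17.32: general merchandise → 3.75% + 0% county = 3.75% → £0.6495
Bluetooth speaker £58.86: electronics → 10% + 0.5% county = 10.5% → £6.1803
Smartwatch £459.30: electronics → 10% + 0.5% county = 10.5% → £48.2265
Unrounded tax sum = £65.63135 → £65.63

£65.63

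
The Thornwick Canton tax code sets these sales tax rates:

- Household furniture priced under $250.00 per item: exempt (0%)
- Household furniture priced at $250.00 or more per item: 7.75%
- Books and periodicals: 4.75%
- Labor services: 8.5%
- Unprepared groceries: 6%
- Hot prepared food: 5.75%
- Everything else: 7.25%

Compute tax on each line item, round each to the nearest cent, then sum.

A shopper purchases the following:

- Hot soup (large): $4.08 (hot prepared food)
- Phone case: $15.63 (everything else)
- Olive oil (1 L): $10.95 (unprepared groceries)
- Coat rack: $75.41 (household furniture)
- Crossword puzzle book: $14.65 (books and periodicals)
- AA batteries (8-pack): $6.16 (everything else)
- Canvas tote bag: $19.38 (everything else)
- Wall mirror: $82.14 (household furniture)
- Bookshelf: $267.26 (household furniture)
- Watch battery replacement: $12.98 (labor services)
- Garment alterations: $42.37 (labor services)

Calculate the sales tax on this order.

$29.99

Hot soup (large) $4.08: hot prepared food → 5.75% → $0.23
Phone case $15.63: everything else → 7.25% → $1.13
Olive oil (1 L) $10.95: unprepared groceries → 6% → $0.66
Coat rack $75.41: household furniture, under $250.00 → 0% → $0.00
Crossword puzzle book $14.65: books and periodicals → 4.75% → $0.70
AA batteries (8-pack) $6.16: everything else → 7.25% → $0.45
Canvas tote bag $19.38: everything else → 7.25% → $1.41
Wall mirror $82.14: household furniture, under $250.00 → 0% → $0.00
Bookshelf $267.26: household furniture, $250.00 or more → 7.75% → $20.71
Watch battery replacement $12.98: labor services → 8.5% → $1.10
Garment alterations $42.37: labor services → 8.5% → $3.60
Total tax = $0.23 + $1.13 + $0.66 + $0.70 + $0.45 + $1.41 + $20.71 + $1.10 + $3.60 = $29.99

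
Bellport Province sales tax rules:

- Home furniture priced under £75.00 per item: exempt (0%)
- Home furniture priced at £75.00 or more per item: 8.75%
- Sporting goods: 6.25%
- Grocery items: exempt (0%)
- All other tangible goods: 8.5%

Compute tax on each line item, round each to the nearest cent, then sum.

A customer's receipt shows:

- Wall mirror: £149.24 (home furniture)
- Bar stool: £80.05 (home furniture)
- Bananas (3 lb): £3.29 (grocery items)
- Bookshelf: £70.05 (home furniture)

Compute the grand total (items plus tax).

£322.69

Wall mirror £149.24: home furniture, £75.00 or more → 8.75% → £13.06
Bar stool £80.05: home furniture, £75.00 or more → 8.75% → £7.00
Bananas (3 lb) £3.29: grocery items → 0% → £0.00
Bookshelf £70.05: home furniture, under £75.00 → 0% → £0.00
Subtotal = £302.63; tax = £20.06; total due = £322.69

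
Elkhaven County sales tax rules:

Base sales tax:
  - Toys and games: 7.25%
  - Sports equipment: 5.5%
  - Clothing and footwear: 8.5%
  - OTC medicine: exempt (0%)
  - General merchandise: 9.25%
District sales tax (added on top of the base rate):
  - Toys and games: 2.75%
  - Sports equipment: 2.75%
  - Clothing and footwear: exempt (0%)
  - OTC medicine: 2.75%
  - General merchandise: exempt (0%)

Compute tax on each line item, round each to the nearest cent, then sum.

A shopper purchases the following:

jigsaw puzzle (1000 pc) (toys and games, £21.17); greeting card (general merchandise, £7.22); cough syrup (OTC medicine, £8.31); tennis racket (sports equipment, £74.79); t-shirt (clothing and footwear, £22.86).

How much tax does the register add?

£11.13

Jigsaw puzzle (1000 pc) £21.17: toys and games → 7.25% + 2.75% district = 10% → £2.12
Greeting card £7.22: general merchandise → 9.25% + 0% district = 9.25% → £0.67
Cough syrup £8.31: OTC medicine → 0% + 2.75% district = 2.75% → £0.23
Tennis racket £74.79: sports equipment → 5.5% + 2.75% district = 8.25% → £6.17
T-shirt £22.86: clothing and footwear → 8.5% + 0% district = 8.5% → £1.94
Total tax = £2.12 + £0.67 + £0.23 + £6.17 + £1.94 = £11.13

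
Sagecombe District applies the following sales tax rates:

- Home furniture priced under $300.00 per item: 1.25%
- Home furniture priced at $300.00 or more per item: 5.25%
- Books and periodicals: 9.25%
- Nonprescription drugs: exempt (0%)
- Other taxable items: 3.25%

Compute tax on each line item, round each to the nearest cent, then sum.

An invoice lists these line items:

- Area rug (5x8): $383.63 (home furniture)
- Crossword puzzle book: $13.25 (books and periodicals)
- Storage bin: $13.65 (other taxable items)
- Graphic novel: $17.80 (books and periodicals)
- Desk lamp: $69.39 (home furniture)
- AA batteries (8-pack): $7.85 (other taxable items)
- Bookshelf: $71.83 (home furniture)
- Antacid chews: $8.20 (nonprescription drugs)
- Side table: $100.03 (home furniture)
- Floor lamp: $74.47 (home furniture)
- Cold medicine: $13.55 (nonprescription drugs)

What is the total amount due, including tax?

Area rug (5x8) $383.63: home furniture, $300.00 or more → 5.25% → $20.14
Crossword puzzle book $13.25: books and periodicals → 9.25% → $1.23
Storage bin $13.65: other taxable items → 3.25% → $0.44
Graphic novel $17.80: books and periodicals → 9.25% → $1.65
Desk lamp $69.39: home furniture, under $300.00 → 1.25% → $0.87
AA batteries (8-pack) $7.85: other taxable items → 3.25% → $0.26
Bookshelf $71.83: home furniture, under $300.00 → 1.25% → $0.90
Antacid chews $8.20: nonprescription drugs → 0% → $0.00
Side table $100.03: home furniture, under $300.00 → 1.25% → $1.25
Floor lamp $74.47: home furniture, under $300.00 → 1.25% → $0.93
Cold medicine $13.55: nonprescription drugs → 0% → $0.00
Subtotal = $773.65; tax = $27.67; total due = $801.32

$801.32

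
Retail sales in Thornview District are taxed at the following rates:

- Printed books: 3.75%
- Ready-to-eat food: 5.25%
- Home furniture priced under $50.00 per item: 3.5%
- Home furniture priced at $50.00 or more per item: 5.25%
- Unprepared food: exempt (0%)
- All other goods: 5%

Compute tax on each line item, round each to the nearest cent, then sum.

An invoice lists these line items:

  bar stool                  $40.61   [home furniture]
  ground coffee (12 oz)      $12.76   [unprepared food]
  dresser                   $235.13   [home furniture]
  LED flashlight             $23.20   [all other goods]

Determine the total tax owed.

$14.92

Bar stool $40.61: home furniture, under $50.00 → 3.5% → $1.42
Ground coffee (12 oz) $12.76: unprepared food → 0% → $0.00
Dresser $235.13: home furniture, $50.00 or more → 5.25% → $12.34
LED flashlight $23.20: all other goods → 5% → $1.16
Total tax = $1.42 + $12.34 + $1.16 = $14.92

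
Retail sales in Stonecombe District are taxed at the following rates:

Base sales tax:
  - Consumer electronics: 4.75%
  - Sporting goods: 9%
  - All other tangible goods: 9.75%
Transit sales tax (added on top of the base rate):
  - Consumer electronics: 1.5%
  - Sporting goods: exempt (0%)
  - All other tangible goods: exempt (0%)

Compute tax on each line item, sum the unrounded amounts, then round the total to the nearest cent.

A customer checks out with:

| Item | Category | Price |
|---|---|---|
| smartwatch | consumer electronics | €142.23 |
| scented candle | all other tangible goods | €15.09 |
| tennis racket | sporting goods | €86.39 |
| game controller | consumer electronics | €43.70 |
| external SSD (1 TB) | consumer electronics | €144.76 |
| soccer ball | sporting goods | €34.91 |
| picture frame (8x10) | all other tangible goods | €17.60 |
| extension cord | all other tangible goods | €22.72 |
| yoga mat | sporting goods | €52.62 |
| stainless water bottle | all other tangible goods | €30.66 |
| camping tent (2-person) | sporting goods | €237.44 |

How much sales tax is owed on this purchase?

€66.08

Smartwatch €142.23: consumer electronics → 4.75% + 1.5% transit = 6.25% → €8.889375
Scented candle €15.09: all other tangible goods → 9.75% + 0% transit = 9.75% → €1.471275
Tennis racket €86.39: sporting goods → 9% + 0% transit = 9% → €7.7751
Game controller €43.70: consumer electronics → 4.75% + 1.5% transit = 6.25% → €2.73125
External SSD (1 TB) €144.76: consumer electronics → 4.75% + 1.5% transit = 6.25% → €9.0475
Soccer ball €34.91: sporting goods → 9% + 0% transit = 9% → €3.1419
Picture frame (8x10) €17.60: all other tangible goods → 9.75% + 0% transit = 9.75% → €1.716
Extension cord €22.72: all other tangible goods → 9.75% + 0% transit = 9.75% → €2.2152
Yoga mat €52.62: sporting goods → 9% + 0% transit = 9% → €4.7358
Stainless water bottle €30.66: all other tangible goods → 9.75% + 0% transit = 9.75% → €2.98935
Camping tent (2-person) €237.44: sporting goods → 9% + 0% transit = 9% → €21.3696
Unrounded tax sum = €66.08235 → €66.08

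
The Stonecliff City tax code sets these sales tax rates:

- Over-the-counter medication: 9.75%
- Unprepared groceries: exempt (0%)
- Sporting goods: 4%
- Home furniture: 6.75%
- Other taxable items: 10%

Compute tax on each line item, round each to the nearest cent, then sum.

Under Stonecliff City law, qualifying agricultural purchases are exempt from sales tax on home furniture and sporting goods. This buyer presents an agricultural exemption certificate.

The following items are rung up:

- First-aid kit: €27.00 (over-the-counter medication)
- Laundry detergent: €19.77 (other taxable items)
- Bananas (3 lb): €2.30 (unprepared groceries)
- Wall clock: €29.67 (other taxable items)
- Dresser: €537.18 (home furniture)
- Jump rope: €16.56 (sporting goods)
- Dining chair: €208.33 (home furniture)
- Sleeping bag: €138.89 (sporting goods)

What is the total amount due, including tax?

€987.28

First-aid kit €27.00: over-the-counter medication → 9.75% → €2.63
Laundry detergent €19.77: other taxable items → 10% → €1.98
Bananas (3 lb) €2.30: unprepared groceries → 0% → €0.00
Wall clock €29.67: other taxable items → 10% → €2.97
Dresser €537.18: home furniture, buyer-exempt → 0% → €0.00
Jump rope €16.56: sporting goods, buyer-exempt → 0% → €0.00
Dining chair €208.33: home furniture, buyer-exempt → 0% → €0.00
Sleeping bag €138.89: sporting goods, buyer-exempt → 0% → €0.00
Subtotal = €979.70; tax = €7.58; total due = €987.28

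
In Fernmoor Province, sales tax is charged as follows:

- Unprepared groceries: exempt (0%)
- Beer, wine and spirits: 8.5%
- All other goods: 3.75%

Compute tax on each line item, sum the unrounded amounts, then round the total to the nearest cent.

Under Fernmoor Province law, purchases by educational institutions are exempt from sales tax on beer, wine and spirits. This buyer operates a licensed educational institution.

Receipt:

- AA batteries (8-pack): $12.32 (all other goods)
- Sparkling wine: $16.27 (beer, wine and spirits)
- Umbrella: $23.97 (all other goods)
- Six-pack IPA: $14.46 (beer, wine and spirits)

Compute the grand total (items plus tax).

AA batteries (8-pack) $12.32: all other goods → 3.75% → $0.462
Sparkling wine $16.27: beer, wine and spirits, buyer-exempt → 0% → $0.00
Umbrella $23.97: all other goods → 3.75% → $0.898875
Six-pack IPA $14.46: beer, wine and spirits, buyer-exempt → 0% → $0.00
Subtotal = $67.02; unrounded tax = $1.360875 → $1.36; total due = $68.38

$68.38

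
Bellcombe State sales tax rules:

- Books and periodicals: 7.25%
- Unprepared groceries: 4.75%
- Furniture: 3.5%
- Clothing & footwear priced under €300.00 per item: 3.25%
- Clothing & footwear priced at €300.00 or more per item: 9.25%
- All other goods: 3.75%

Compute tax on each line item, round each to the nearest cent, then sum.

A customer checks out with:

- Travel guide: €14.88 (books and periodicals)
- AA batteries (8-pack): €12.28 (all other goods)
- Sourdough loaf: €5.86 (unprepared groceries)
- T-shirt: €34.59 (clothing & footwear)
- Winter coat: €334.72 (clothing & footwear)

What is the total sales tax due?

€33.90

Travel guide €14.88: books and periodicals → 7.25% → €1.08
AA batteries (8-pack) €12.28: all other goods → 3.75% → €0.46
Sourdough loaf €5.86: unprepared groceries → 4.75% → €0.28
T-shirt €34.59: clothing & footwear, under €300.00 → 3.25% → €1.12
Winter coat €334.72: clothing & footwear, €300.00 or more → 9.25% → €30.96
Total tax = €1.08 + €0.46 + €0.28 + €1.12 + €30.96 = €33.90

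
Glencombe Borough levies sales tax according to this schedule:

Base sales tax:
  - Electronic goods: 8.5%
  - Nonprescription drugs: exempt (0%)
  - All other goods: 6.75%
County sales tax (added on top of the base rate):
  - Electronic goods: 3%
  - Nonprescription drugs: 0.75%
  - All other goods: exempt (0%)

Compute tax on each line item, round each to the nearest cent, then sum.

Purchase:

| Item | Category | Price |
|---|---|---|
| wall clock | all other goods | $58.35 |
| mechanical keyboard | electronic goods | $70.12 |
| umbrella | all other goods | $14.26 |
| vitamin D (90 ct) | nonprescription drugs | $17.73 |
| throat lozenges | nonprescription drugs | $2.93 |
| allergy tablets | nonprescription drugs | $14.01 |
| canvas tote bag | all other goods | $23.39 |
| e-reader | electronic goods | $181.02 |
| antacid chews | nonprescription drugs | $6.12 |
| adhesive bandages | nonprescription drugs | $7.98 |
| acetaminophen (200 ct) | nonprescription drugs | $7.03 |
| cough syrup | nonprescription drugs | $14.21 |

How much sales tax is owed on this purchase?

$35.89

Wall clock $58.35: all other goods → 6.75% + 0% county = 6.75% → $3.94
Mechanical keyboard $70.12: electronic goods → 8.5% + 3% county = 11.5% → $8.06
Umbrella $14.26: all other goods → 6.75% + 0% county = 6.75% → $0.96
Vitamin D (90 ct) $17.73: nonprescription drugs → 0% + 0.75% county = 0.75% → $0.13
Throat lozenges $2.93: nonprescription drugs → 0% + 0.75% county = 0.75% → $0.02
Allergy tablets $14.01: nonprescription drugs → 0% + 0.75% county = 0.75% → $0.11
Canvas tote bag $23.39: all other goods → 6.75% + 0% county = 6.75% → $1.58
E-reader $181.02: electronic goods → 8.5% + 3% county = 11.5% → $20.82
Antacid chews $6.12: nonprescription drugs → 0% + 0.75% county = 0.75% → $0.05
Adhesive bandages $7.98: nonprescription drugs → 0% + 0.75% county = 0.75% → $0.06
Acetaminophen (200 ct) $7.03: nonprescription drugs → 0% + 0.75% county = 0.75% → $0.05
Cough syrup $14.21: nonprescription drugs → 0% + 0.75% county = 0.75% → $0.11
Total tax = $3.94 + $8.06 + $0.96 + $0.13 + $0.02 + $0.11 + $1.58 + $20.82 + $0.05 + $0.06 + $0.05 + $0.11 = $35.89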